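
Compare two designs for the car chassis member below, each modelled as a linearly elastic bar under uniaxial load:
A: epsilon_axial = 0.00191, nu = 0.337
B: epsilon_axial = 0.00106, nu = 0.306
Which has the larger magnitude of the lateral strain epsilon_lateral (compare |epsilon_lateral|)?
Model: a linearly elastic bar under uniaxial load, so epsilon_lateral = -nu·epsilon_axial (SI units).
  A: epsilon_lateral = -(0.337 × 0.00191) = -0.0006437
  B: epsilon_lateral = -(0.306 × 0.00106) = -0.0003244
|epsilon_lateral|: A = 0.0006437, B = 0.0003244, so A is larger in magnitude.
Final answer: A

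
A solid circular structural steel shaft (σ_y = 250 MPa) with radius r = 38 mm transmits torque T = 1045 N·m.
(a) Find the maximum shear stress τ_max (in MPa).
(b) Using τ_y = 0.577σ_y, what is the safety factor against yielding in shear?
(a) For a solid circular shaft, τ_max = T·r/J with J = π·r^4/2, i.e. τ_max = 2·T / (π·r^3). Convert r = 38 mm = 0.038 m.
  τ_max = (2 × 1045) / (π × 0.038^3) = 1.212 × 10⁷ Pa = 12.12 MPa
(b) τ_y = 0.577 × 250 = 144.25 MPa
  SF = τ_y/τ_max = 144.25 / 12.12 = 11.9
Final answer: (a) τ_max = 12.12 MPa, (b) SF = 11.9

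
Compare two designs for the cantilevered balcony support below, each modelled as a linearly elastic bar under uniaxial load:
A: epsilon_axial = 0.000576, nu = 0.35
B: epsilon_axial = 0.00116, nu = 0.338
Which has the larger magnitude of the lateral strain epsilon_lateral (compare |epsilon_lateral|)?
Model: a linearly elastic bar under uniaxial load, so epsilon_lateral = -nu·epsilon_axial (SI units).
  A: epsilon_lateral = -(0.35 × 0.000576) = -0.0002016
  B: epsilon_lateral = -(0.338 × 0.00116) = -0.0003921
|epsilon_lateral|: A = 0.0002016, B = 0.0003921, so B is larger in magnitude.
Final answer: B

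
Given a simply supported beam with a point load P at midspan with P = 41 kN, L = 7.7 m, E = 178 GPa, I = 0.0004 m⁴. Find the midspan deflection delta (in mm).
Model: a simply supported beam with a point load P at midspan, so delta = (P·L^3) / (48·E·I).
Convert to SI units:
  P = 41 kN = 41000 N
  E = 178 GPa = 1.78 × 10¹¹ Pa
Substitute:
  delta = (41000 × 7.7^3) / (48 × (1.78 × 10¹¹) × 0.0004)
  delta = 0.005477 m
Convert: delta = 0.005477 m = 5.477 mm
Final answer: delta = 5.477 mm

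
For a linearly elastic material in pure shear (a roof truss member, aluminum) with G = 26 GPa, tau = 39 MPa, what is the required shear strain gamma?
Model: a linearly elastic material in pure shear, so tau = G·gamma.
Solve for gamma: gamma = tau / G.
Convert to SI units:
  G = 26 GPa = 2.6 × 10¹⁰ Pa
  tau = 39 MPa = 3.9 × 10⁷ Pa
Substitute:
  gamma = (3.9 × 10⁷) / (2.6 × 10¹⁰)
  gamma = 0.0015
Final answer: gamma = 0.0015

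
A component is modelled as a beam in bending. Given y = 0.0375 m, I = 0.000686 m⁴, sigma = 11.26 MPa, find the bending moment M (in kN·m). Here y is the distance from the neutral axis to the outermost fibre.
Model: a beam in bending, so sigma = (M·y) / I.
Solve for M: M = (sigma·I) / y.
Convert to SI units:
  sigma = 11.26 MPa = 1.126 × 10⁷ Pa
Substitute:
  M = ((1.126 × 10⁷) × 0.000686) / 0.0375
  M = 206000 N·m
Convert: M = 206000 N·m = 206 kN·m
Final answer: M = 206 kN·m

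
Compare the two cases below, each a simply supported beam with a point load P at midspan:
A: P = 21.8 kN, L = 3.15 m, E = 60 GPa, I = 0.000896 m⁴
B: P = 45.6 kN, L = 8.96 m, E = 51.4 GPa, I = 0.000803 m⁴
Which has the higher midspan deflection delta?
Model: a simply supported beam with a point load P at midspan, so delta = (P·L^3) / (48·E·I) (SI units).
  A: delta = (21800 × 3.15^3) / (48 × (6 × 10¹⁰) × 0.000896) = 0.0002641 m = 0.2641 mm
  B: delta = (45600 × 8.96^3) / (48 × (5.14 × 10¹⁰) × 0.000803) = 0.01656 m = 16.56 mm
16.56 mm > 0.2641 mm, so B is larger.
Final answer: B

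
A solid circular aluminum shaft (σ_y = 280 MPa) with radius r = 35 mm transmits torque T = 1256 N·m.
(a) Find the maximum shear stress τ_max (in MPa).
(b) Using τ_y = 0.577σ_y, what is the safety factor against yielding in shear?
(a) For a solid circular shaft, τ_max = T·r/J with J = π·r^4/2, i.e. τ_max = 2·T / (π·r^3). Convert r = 35 mm = 0.035 m.
  τ_max = (2 × 1256) / (π × 0.035^3) = 1.865 × 10⁷ Pa = 18.65 MPa
(b) τ_y = 0.577 × 280 = 161.56 MPa
  SF = τ_y/τ_max = 161.56 / 18.65 = 8.663
Final answer: (a) τ_max = 18.65 MPa, (b) SF = 8.663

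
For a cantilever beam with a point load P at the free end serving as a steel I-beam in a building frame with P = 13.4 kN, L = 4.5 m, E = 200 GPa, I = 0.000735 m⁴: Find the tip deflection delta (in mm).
Model: a cantilever beam with a point load P at the free end, so delta = (P·L^3) / (3·E·I).
Convert to SI units:
  P = 13.4 kN = 13400 N
  E = 200 GPa = 2 × 10¹¹ Pa
Substitute:
  delta = (13400 × 4.5^3) / (3 × (2 × 10¹¹) × 0.000735)
  delta = 0.002769 m
Convert: delta = 0.002769 m = 2.769 mm
Final answer: delta = 2.769 mm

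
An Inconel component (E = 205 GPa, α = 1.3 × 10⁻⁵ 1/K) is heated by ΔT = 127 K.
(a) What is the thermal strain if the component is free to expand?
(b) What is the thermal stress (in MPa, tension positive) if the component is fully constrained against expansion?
(a) Free thermal strain ε_th = α·ΔT = (1.3 × 10⁻⁵) × 127 = 0.001651
(b) Fully constrained, the expansion is suppressed, so σ = -E·α·ΔT. Convert E = 205 GPa = 2.05 × 10¹¹ Pa.
  σ = -(2.05 × 10¹¹) × (1.3 × 10⁻⁵) × 127 = -3.385 × 10⁸ Pa = -338.5 MPa (compressive)
Final answer: (a) ε_th = 0.001651, (b) σ = -338.5 MPa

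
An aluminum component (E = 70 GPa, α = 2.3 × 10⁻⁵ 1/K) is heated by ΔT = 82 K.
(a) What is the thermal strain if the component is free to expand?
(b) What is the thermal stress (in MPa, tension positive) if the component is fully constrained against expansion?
(a) Free thermal strain ε_th = α·ΔT = (2.3 × 10⁻⁵) × 82 = 0.001886
(b) Fully constrained, the expansion is suppressed, so σ = -E·α·ΔT. Convert E = 70 GPa = 7 × 10¹⁰ Pa.
  σ = -(7 × 10¹⁰) × (2.3 × 10⁻⁵) × 82 = -1.32 × 10⁸ Pa = -132 MPa (compressive)
Final answer: (a) ε_th = 0.001886, (b) σ = -132 MPa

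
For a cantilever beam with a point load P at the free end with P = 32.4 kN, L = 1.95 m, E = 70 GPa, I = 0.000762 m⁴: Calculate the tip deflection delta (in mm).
Model: a cantilever beam with a point load P at the free end, so delta = (P·L^3) / (3·E·I).
Convert to SI units:
  P = 32.4 kN = 32400 N
  E = 70 GPa = 7 × 10¹⁰ Pa
Substitute:
  delta = (32400 × 1.95^3) / (3 × (7 × 10¹⁰) × 0.000762)
  delta = 0.001501 m
Convert: delta = 0.001501 m = 1.501 mm
Final answer: delta = 1.501 mm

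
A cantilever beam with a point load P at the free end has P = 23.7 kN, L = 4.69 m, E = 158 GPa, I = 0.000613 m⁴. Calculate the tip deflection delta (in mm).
Model: a cantilever beam with a point load P at the free end, so delta = (P·L^3) / (3·E·I).
Convert to SI units:
  P = 23.7 kN = 23700 N
  E = 158 GPa = 1.58 × 10¹¹ Pa
Substitute:
  delta = (23700 × 4.69^3) / (3 × (1.58 × 10¹¹) × 0.000613)
  delta = 0.008414 m
Convert: delta = 0.008414 m = 8.414 mm
Final answer: delta = 8.414 mm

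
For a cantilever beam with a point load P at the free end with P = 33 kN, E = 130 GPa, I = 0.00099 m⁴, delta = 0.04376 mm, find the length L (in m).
Model: a cantilever beam with a point load P at the free end, so delta = (P·L^3) / (3·E·I).
Solve for L: L = ((3·delta·E·I) / P)^(1/3).
Convert to SI units:
  P = 33 kN = 33000 N
  E = 130 GPa = 1.3 × 10¹¹ Pa
  delta = 0.04376 mm = 4.376 × 10⁻⁵ m
Substitute:
  L = ((3 × (4.376 × 10⁻⁵) × (1.3 × 10¹¹) × 0.00099) / 33000)^(1/3)
  L = 0.8 m
Final answer: L = 0.8 m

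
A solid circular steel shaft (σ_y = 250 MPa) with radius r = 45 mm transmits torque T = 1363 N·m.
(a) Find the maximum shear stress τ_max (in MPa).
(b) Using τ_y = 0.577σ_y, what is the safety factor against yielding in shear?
(a) For a solid circular shaft, τ_max = T·r/J with J = π·r^4/2, i.e. τ_max = 2·T / (π·r^3). Convert r = 45 mm = 0.045 m.
  τ_max = (2 × 1363) / (π × 0.045^3) = 9.522 × 10⁶ Pa = 9.522 MPa
(b) τ_y = 0.577 × 250 = 144.25 MPa
  SF = τ_y/τ_max = 144.25 / 9.522 = 15.15
Final answer: (a) τ_max = 9.522 MPa, (b) SF = 15.15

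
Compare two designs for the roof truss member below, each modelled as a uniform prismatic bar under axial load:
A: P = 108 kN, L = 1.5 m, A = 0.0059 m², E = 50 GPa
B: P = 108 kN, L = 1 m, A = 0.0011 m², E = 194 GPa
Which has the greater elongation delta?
Model: a uniform prismatic bar under axial load, so delta = (P·L) / (A·E) (SI units).
  A: delta = (108000 × 1.5) / (0.0059 × (5 × 10¹⁰)) = 0.0005492 m = 0.5492 mm
  B: delta = (108000 × 1) / (0.0011 × (1.94 × 10¹¹)) = 0.0005061 m = 0.5061 mm
0.5492 mm > 0.5061 mm, so A is larger.
Final answer: A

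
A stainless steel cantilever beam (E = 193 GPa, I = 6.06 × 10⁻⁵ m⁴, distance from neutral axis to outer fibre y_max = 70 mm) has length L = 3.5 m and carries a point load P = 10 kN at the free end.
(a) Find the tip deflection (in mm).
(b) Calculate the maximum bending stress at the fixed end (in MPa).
(a) Tip deflection of a cantilever with an end point load: δ = P·L^3 / (3·E·I). Convert P = 10 kN = 10000 N, E = 193 GPa = 1.93 × 10¹¹ Pa.
  δ = (10000 × 3.5^3) / (3 × (1.93 × 10¹¹) × (6.06 × 10⁻⁵)) = 0.01222 m = 12.22 mm
(b) Maximum bending moment at the fixed end: M = P·L = 10000 × 3.5 = 35000 N·m. Convert y_max = 70 mm = 0.07 m.
  σ = M·y_max / I = (35000 × 0.07) / (6.06 × 10⁻⁵) = 4.043 × 10⁷ Pa = 40.43 MPa
Final answer: (a) δ = 12.22 mm, (b) σ = 40.43 MPa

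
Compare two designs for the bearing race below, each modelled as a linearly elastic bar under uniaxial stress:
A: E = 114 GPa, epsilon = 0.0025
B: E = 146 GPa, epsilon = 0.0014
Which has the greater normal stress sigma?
Model: a linearly elastic bar under uniaxial stress, so sigma = E·epsilon (SI units).
  A: sigma = (1.14 × 10¹¹) × 0.0025 = 2.85 × 10⁸ Pa = 285 MPa
  B: sigma = (1.46 × 10¹¹) × 0.0014 = 2.044 × 10⁸ Pa = 204.4 MPa
285 MPa > 204.4 MPa, so A is larger.
Final answer: A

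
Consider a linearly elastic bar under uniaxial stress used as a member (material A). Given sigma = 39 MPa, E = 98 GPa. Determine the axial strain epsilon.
Model: a linearly elastic bar under uniaxial stress, so epsilon = sigma / E.
Convert to SI units:
  sigma = 39 MPa = 3.9 × 10⁷ Pa
  E = 98 GPa = 9.8 × 10¹⁰ Pa
Substitute:
  epsilon = (3.9 × 10⁷) / (9.8 × 10¹⁰)
  epsilon = 0.000398
Final answer: epsilon = 0.000398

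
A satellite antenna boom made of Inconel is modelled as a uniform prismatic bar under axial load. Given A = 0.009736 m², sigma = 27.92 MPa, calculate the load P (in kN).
Model: a uniform prismatic bar under axial load, so sigma = P / A.
Solve for P: P = sigma·A.
Convert to SI units:
  sigma = 27.92 MPa = 2.792 × 10⁷ Pa
Substitute:
  P = (2.792 × 10⁷) × 0.009736
  P = 271800 N
Convert: P = 271800 N = 271.8 kN
Final answer: P = 271.8 kN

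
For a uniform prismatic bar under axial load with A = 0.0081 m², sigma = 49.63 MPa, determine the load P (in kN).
Model: a uniform prismatic bar under axial load, so sigma = P / A.
Solve for P: P = sigma·A.
Convert to SI units:
  sigma = 49.63 MPa = 4.963 × 10⁷ Pa
Substitute:
  P = (4.963 × 10⁷) × 0.0081
  P = 402000 N
Convert: P = 402000 N = 402 kN
Final answer: P = 402 kN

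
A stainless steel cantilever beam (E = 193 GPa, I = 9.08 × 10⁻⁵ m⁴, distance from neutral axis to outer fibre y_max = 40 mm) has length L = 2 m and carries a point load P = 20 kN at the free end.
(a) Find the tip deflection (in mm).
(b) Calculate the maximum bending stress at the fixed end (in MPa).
(a) Tip deflection of a cantilever with an end point load: δ = P·L^3 / (3·E·I). Convert P = 20 kN = 20000 N, E = 193 GPa = 1.93 × 10¹¹ Pa.
  δ = (20000 × 2^3) / (3 × (1.93 × 10¹¹) × (9.08 × 10⁻⁵)) = 0.003043 m = 3.043 mm
(b) Maximum bending moment at the fixed end: M = P·L = 20000 × 2 = 40000 N·m. Convert y_max = 40 mm = 0.04 m.
  σ = M·y_max / I = (40000 × 0.04) / (9.08 × 10⁻⁵) = 1.762 × 10⁷ Pa = 17.62 MPa
Final answer: (a) δ = 3.043 mm, (b) σ = 17.62 MPa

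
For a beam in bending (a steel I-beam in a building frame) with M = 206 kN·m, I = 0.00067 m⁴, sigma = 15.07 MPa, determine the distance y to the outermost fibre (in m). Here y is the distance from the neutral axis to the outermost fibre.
Model: a beam in bending, so sigma = (M·y) / I.
Solve for y: y = (sigma·I) / M.
Convert to SI units:
  M = 206 kN·m = 206000 N·m
  sigma = 15.07 MPa = 1.507 × 10⁷ Pa
Substitute:
  y = ((1.507 × 10⁷) × 0.00067) / 206000
  y = 0.04901 m
Final answer: y = 0.04901 m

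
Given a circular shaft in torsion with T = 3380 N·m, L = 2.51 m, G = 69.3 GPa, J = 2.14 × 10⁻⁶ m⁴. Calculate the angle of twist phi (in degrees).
Model: a circular shaft in torsion, so phi = (T·L) / (G·J).
Convert to SI units:
  G = 69.3 GPa = 6.93 × 10¹⁰ Pa
Substitute:
  phi = (3380 × 2.51) / ((6.93 × 10¹⁰) × (2.14 × 10⁻⁶))
  phi = 0.05721 rad
Convert to degrees: phi = 0.05721 × 180/π = 3.278°
Final answer: phi = 3.278°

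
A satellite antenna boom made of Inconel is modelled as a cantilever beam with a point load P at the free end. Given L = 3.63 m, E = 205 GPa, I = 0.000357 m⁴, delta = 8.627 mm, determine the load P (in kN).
Model: a cantilever beam with a point load P at the free end, so delta = (P·L^3) / (3·E·I).
Solve for P: P = (3·delta·E·I) / L^3.
Convert to SI units:
  E = 205 GPa = 2.05 × 10¹¹ Pa
  delta = 8.627 mm = 0.008627 m
Substitute:
  P = (3 × 0.008627 × (2.05 × 10¹¹) × 0.000357) / 3.63^3
  P = 39600 N
Convert: P = 39600 N = 39.6 kN
Final answer: P = 39.6 kN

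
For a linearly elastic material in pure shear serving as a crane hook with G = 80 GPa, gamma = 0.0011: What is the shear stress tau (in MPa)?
Model: a linearly elastic material in pure shear, so tau = G·gamma.
Convert to SI units:
  G = 80 GPa = 8 × 10¹⁰ Pa
Substitute:
  tau = (8 × 10¹⁰) × 0.0011
  tau = 8.8 × 10⁷ Pa
Convert: tau = 8.8 × 10⁷ Pa = 88 MPa
Final answer: tau = 88 MPa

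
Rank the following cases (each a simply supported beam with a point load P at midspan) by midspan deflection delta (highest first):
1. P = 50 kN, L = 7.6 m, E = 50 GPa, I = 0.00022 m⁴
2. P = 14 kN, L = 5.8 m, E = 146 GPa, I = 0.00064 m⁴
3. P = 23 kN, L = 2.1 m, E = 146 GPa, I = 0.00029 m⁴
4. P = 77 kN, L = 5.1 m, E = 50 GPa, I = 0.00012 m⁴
Model: a simply supported beam with a point load P at midspan, so delta = (P·L^3) / (48·E·I) (SI units).
  Case 1: delta = (50000 × 7.6^3) / (48 × (5 × 10¹⁰) × 0.00022) = 0.04157 m = 41.57 mm
  Case 2: delta = (14000 × 5.8^3) / (48 × (1.46 × 10¹¹) × 0.00064) = 0.000609 m = 0.609 mm
  Case 3: delta = (23000 × 2.1^3) / (48 × (1.46 × 10¹¹) × 0.00029) = 0.0001048 m = 0.1048 mm
  Case 4: delta = (77000 × 5.1^3) / (48 × (5 × 10¹⁰) × 0.00012) = 0.03547 m = 35.47 mm
Ordering: 41.57 mm (case 1) > 35.47 mm (case 4) > 0.609 mm (case 2) > 0.1048 mm (case 3)
Final answer: 1, 4, 2, 3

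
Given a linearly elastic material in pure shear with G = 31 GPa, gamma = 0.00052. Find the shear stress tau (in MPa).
Model: a linearly elastic material in pure shear, so tau = G·gamma.
Convert to SI units:
  G = 31 GPa = 3.1 × 10¹⁰ Pa
Substitute:
  tau = (3.1 × 10¹⁰) × 0.00052
  tau = 1.612 × 10⁷ Pa
Convert: tau = 1.612 × 10⁷ Pa = 16.12 MPa
Final answer: tau = 16.12 MPa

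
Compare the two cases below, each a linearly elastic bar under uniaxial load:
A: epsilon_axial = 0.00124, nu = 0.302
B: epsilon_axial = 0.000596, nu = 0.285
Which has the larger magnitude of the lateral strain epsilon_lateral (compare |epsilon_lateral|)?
Model: a linearly elastic bar under uniaxial load, so epsilon_lateral = -nu·epsilon_axial (SI units).
  A: epsilon_lateral = -(0.302 × 0.00124) = -0.0003745
  B: epsilon_lateral = -(0.285 × 0.000596) = -0.0001699
|epsilon_lateral|: A = 0.0003745, B = 0.0001699, so A is larger in magnitude.
Final answer: A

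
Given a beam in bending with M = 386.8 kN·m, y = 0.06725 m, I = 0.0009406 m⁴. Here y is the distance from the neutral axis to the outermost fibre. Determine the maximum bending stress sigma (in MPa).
Model: a beam in bending, so sigma = (M·y) / I.
Convert to SI units:
  M = 386.8 kN·m = 386800 N·m
Substitute:
  sigma = (386800 × 0.06725) / 0.0009406
  sigma = 2.766 × 10⁷ Pa
Convert: sigma = 2.766 × 10⁷ Pa = 27.66 MPa
Final answer: sigma = 27.66 MPa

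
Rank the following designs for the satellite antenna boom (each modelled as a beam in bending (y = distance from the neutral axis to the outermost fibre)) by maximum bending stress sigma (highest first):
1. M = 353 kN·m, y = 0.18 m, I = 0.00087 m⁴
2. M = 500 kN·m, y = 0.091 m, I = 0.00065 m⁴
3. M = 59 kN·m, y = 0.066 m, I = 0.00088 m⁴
Model: a beam in bending (y = distance from the neutral axis to the outermost fibre), so sigma = (M·y) / I (SI units).
  Case 1: sigma = (353000 × 0.18) / 0.00087 = 7.303 × 10⁷ Pa = 73.03 MPa
  Case 2: sigma = (500000 × 0.091) / 0.00065 = 7 × 10⁷ Pa = 70 MPa
  Case 3: sigma = (59000 × 0.066) / 0.00088 = 4.425 × 10⁶ Pa = 4.425 MPa
Ordering: 73.03 MPa (case 1) > 70 MPa (case 2) > 4.425 MPa (case 3)
Final answer: 1, 2, 3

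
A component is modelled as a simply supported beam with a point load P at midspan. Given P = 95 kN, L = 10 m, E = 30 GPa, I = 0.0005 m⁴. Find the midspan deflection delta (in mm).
Model: a simply supported beam with a point load P at midspan, so delta = (P·L^3) / (48·E·I).
Convert to SI units:
  P = 95 kN = 95000 N
  E = 30 GPa = 3 × 10¹⁰ Pa
Substitute:
  delta = (95000 × 10^3) / (48 × (3 × 10¹⁰) × 0.0005)
  delta = 0.1319 m
Convert: delta = 0.1319 m = 131.9 mm
Final answer: delta = 131.9 mm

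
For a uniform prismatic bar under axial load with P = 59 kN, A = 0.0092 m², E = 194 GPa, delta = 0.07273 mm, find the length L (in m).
Model: a uniform prismatic bar under axial load, so delta = (P·L) / (A·E).
Solve for L: L = (delta·A·E) / P.
Convert to SI units:
  P = 59 kN = 59000 N
  E = 194 GPa = 1.94 × 10¹¹ Pa
  delta = 0.07273 mm = 7.273 × 10⁻⁵ m
Substitute:
  L = ((7.273 × 10⁻⁵) × 0.0092 × (1.94 × 10¹¹)) / 59000
  L = 2.2 m
Final answer: L = 2.2 m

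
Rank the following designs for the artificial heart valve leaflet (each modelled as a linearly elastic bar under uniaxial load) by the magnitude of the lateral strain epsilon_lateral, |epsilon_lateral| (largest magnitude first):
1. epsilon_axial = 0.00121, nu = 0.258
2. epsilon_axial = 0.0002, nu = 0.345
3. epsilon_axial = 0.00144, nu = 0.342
Model: a linearly elastic bar under uniaxial load, so epsilon_lateral = -nu·epsilon_axial (SI units).
  Case 1: epsilon_lateral = -(0.258 × 0.00121) = -0.0003122
  Case 2: epsilon_lateral = -(0.345 × 0.0002) = -6.9 × 10⁻⁵
  Case 3: epsilon_lateral = -(0.342 × 0.00144) = -0.0004925
Ordering by |epsilon_lateral|: 0.0004925 (case 3) > 0.0003122 (case 1) > 6.9 × 10⁻⁵ (case 2)
Final answer: 3, 1, 2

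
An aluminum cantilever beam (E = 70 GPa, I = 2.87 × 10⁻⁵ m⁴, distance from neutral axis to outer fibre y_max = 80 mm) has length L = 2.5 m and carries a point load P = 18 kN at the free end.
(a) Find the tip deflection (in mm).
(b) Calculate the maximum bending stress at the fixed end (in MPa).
(a) Tip deflection of a cantilever with an end point load: δ = P·L^3 / (3·E·I). Convert P = 18 kN = 18000 N, E = 70 GPa = 7 × 10¹⁰ Pa.
  δ = (18000 × 2.5^3) / (3 × (7 × 10¹⁰) × (2.87 × 10⁻⁵)) = 0.04667 m = 46.67 mm
(b) Maximum bending moment at the fixed end: M = P·L = 18000 × 2.5 = 45000 N·m. Convert y_max = 80 mm = 0.08 m.
  σ = M·y_max / I = (45000 × 0.08) / (2.87 × 10⁻⁵) = 1.254 × 10⁸ Pa = 125.4 MPa
Final answer: (a) δ = 46.67 mm, (b) σ = 125.4 MPa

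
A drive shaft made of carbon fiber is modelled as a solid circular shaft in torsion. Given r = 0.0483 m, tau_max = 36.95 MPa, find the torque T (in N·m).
Model: a solid circular shaft in torsion, so tau_max = (2·T) / (π·r^3).
Solve for T: T = (π·tau_max·r^3) / 2.
Convert to SI units:
  tau_max = 36.95 MPa = 3.695 × 10⁷ Pa
Substitute:
  T = (π × (3.695 × 10⁷) × 0.0483^3) / 2
  T = 6540 N·m
Final answer: T = 6540 N·m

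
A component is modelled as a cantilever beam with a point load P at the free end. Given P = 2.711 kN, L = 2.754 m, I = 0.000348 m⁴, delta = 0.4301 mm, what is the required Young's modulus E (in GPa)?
Model: a cantilever beam with a point load P at the free end, so delta = (P·L^3) / (3·E·I).
Solve for E: E = (P·L^3) / (3·delta·I).
Convert to SI units:
  P = 2.711 kN = 2711 N
  delta = 0.4301 mm = 0.0004301 m
Substitute:
  E = (2711 × 2.754^3) / (3 × 0.0004301 × 0.000348)
  E = 1.261 × 10¹¹ Pa
Convert: E = 1.261 × 10¹¹ Pa = 126.1 GPa
Final answer: E = 126.1 GPa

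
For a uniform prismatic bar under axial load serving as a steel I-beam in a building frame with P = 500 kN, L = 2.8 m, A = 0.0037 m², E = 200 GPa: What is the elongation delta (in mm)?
Model: a uniform prismatic bar under axial load, so delta = (P·L) / (A·E).
Convert to SI units:
  P = 500 kN = 500000 N
  E = 200 GPa = 2 × 10¹¹ Pa
Substitute:
  delta = (500000 × 2.8) / (0.0037 × (2 × 10¹¹))
  delta = 0.001892 m
Convert: delta = 0.001892 m = 1.892 mm
Final answer: delta = 1.892 mm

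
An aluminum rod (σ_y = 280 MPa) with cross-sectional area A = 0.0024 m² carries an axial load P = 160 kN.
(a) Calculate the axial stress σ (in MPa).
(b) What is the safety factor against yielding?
(a) Axial stress σ = P/A. Convert P = 160 kN = 160000 N.
  σ = 160000 / 0.0024 = 6.667 × 10⁷ Pa = 66.67 MPa
(b) Safety factor SF = σ_y/σ = 280 / 66.67 = 4.2
Final answer: (a) σ = 66.67 MPa, (b) SF = 4.2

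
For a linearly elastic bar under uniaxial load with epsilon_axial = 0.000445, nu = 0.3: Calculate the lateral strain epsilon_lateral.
Model: a linearly elastic bar under uniaxial load, so epsilon_lateral = -nu·epsilon_axial.
Substitute:
  epsilon_lateral = -(0.3 × 0.000445)
  epsilon_lateral = -0.0001335
Final answer: epsilon_lateral = -0.0001335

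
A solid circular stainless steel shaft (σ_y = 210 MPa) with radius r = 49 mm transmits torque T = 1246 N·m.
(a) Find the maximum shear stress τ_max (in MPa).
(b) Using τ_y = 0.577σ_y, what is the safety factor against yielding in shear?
(a) For a solid circular shaft, τ_max = T·r/J with J = π·r^4/2, i.e. τ_max = 2·T / (π·r^3). Convert r = 49 mm = 0.049 m.
  τ_max = (2 × 1246) / (π × 0.049^3) = 6.742 × 10⁶ Pa = 6.742 MPa
(b) τ_y = 0.577 × 210 = 121.17 MPa
  SF = τ_y/τ_max = 121.17 / 6.742 = 17.97
Final answer: (a) τ_max = 6.742 MPa, (b) SF = 17.97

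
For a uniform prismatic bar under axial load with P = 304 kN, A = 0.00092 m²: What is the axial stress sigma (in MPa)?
Model: a uniform prismatic bar under axial load, so sigma = P / A.
Convert to SI units:
  P = 304 kN = 304000 N
Substitute:
  sigma = 304000 / 0.00092
  sigma = 3.304 × 10⁸ Pa
Convert: sigma = 3.304 × 10⁸ Pa = 330.4 MPa
Final answer: sigma = 330.4 MPa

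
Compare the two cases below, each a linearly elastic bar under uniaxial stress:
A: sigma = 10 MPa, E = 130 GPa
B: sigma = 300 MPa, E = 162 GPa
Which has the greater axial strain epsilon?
Model: a linearly elastic bar under uniaxial stress, so epsilon = sigma / E (SI units).
  A: epsilon = (1 × 10⁷) / (1.3 × 10¹¹) = 7.692 × 10⁻⁵
  B: epsilon = (3 × 10⁸) / (1.62 × 10¹¹) = 0.001852
0.001852 > 7.692 × 10⁻⁵, so B is larger.
Final answer: B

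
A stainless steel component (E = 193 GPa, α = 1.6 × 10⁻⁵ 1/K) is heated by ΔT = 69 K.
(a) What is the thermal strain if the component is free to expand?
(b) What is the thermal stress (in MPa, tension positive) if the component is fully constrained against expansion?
(a) Free thermal strain ε_th = α·ΔT = (1.6 × 10⁻⁵) × 69 = 0.001104
(b) Fully constrained, the expansion is suppressed, so σ = -E·α·ΔT. Convert E = 193 GPa = 1.93 × 10¹¹ Pa.
  σ = -(1.93 × 10¹¹) × (1.6 × 10⁻⁵) × 69 = -2.131 × 10⁸ Pa = -213.1 MPa (compressive)
Final answer: (a) ε_th = 0.001104, (b) σ = -213.1 MPa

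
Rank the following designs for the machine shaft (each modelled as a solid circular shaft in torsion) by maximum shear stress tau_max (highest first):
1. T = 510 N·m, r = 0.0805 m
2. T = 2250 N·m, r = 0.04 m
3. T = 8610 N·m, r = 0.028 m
Model: a solid circular shaft in torsion, so tau_max = (2·T) / (π·r^3) (SI units).
  Case 1: tau_max = (2 × 510) / (π × 0.0805^3) = 622400 Pa = 0.6224 MPa
  Case 2: tau_max = (2 × 2250) / (π × 0.04^3) = 2.238 × 10⁷ Pa = 22.38 MPa
  Case 3: tau_max = (2 × 8610) / (π × 0.028^3) = 2.497 × 10⁸ Pa = 249.7 MPa
Ordering: 249.7 MPa (case 3) > 22.38 MPa (case 2) > 0.6224 MPa (case 1)
Final answer: 3, 2, 1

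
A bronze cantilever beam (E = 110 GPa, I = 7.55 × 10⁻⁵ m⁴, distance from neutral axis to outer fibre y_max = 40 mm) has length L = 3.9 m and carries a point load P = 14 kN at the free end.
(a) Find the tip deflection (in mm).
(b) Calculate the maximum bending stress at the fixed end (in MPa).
(a) Tip deflection of a cantilever with an end point load: δ = P·L^3 / (3·E·I). Convert P = 14 kN = 14000 N, E = 110 GPa = 1.1 × 10¹¹ Pa.
  δ = (14000 × 3.9^3) / (3 × (1.1 × 10¹¹) × (7.55 × 10⁻⁵)) = 0.03333 m = 33.33 mm
(b) Maximum bending moment at the fixed end: M = P·L = 14000 × 3.9 = 54600 N·m. Convert y_max = 40 mm = 0.04 m.
  σ = M·y_max / I = (54600 × 0.04) / (7.55 × 10⁻⁵) = 2.893 × 10⁷ Pa = 28.93 MPa
Final answer: (a) δ = 33.33 mm, (b) σ = 28.93 MPa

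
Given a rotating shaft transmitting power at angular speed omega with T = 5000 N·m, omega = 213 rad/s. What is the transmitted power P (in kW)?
Model: a rotating shaft transmitting power at angular speed omega, so P = T·omega.
Substitute:
  P = 5000 × 213
  P = 1.065 × 10⁶ W
Convert: P = 1.065 × 10⁶ W = 1065 kW
Final answer: P = 1065 kW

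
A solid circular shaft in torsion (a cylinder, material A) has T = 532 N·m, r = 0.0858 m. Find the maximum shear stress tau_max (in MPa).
Model: a solid circular shaft in torsion, so tau_max = (2·T) / (π·r^3).
Substitute:
  tau_max = (2 × 532) / (π × 0.0858^3)
  tau_max = 536200 Pa
Convert: tau_max = 536200 Pa = 0.5362 MPa
Final answer: tau_max = 0.5362 MPa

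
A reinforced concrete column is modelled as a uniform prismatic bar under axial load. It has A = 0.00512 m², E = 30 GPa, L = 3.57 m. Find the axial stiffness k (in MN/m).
Model: a uniform prismatic bar under axial load, so k = (A·E) / L.
Convert to SI units:
  E = 30 GPa = 3 × 10¹⁰ Pa
Substitute:
  k = (0.00512 × (3 × 10¹⁰)) / 3.57
  k = 4.303 × 10⁷ N/m
Convert: k = 4.303 × 10⁷ N/m = 43.03 MN/m
Final answer: k = 43.03 MN/m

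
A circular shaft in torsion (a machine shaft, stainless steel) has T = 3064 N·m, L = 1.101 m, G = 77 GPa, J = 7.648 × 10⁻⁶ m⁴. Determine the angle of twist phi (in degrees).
Model: a circular shaft in torsion, so phi = (T·L) / (G·J).
Convert to SI units:
  G = 77 GPa = 7.7 × 10¹⁰ Pa
Substitute:
  phi = (3064 × 1.101) / ((7.7 × 10¹⁰) × (7.648 × 10⁻⁶))
  phi = 0.005728 rad
Convert to degrees: phi = 0.005728 × 180/π = 0.3282°
Final answer: phi = 0.3282°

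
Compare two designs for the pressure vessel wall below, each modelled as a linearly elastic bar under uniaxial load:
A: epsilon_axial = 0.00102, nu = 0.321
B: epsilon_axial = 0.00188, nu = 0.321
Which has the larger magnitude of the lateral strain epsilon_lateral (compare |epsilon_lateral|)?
Model: a linearly elastic bar under uniaxial load, so epsilon_lateral = -nu·epsilon_axial (SI units).
  A: epsilon_lateral = -(0.321 × 0.00102) = -0.0003274
  B: epsilon_lateral = -(0.321 × 0.00188) = -0.0006035
|epsilon_lateral|: A = 0.0003274, B = 0.0006035, so B is larger in magnitude.
Final answer: B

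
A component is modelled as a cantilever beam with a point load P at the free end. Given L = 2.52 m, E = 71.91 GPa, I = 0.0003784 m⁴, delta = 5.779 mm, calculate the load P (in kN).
Model: a cantilever beam with a point load P at the free end, so delta = (P·L^3) / (3·E·I).
Solve for P: P = (3·delta·E·I) / L^3.
Convert to SI units:
  E = 71.91 GPa = 7.191 × 10¹⁰ Pa
  delta = 5.779 mm = 0.005779 m
Substitute:
  P = (3 × 0.005779 × (7.191 × 10¹⁰) × 0.0003784) / 2.52^3
  P = 29480 N
Convert: P = 29480 N = 29.48 kN
Final answer: P = 29.48 kN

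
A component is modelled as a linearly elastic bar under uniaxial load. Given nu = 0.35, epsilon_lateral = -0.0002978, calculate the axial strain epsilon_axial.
Model: a linearly elastic bar under uniaxial load, so epsilon_lateral = -nu·epsilon_axial.
Solve for epsilon_axial: epsilon_axial = -epsilon_lateral / nu.
Substitute:
  epsilon_axial = -(-0.0002978) / 0.35
  epsilon_axial = 0.0008509
Final answer: epsilon_axial = 0.0008509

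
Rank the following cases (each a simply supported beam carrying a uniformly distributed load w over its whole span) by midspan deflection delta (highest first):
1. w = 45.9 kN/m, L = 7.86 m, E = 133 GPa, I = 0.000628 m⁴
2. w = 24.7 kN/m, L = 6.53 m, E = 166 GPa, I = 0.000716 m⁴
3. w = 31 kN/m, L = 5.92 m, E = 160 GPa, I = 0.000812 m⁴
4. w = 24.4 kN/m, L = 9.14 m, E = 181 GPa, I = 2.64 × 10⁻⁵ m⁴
Model: a simply supported beam carrying a uniformly distributed load w over its whole span, so delta = (5·w·L^4) / (384·E·I) (SI units).
  Case 1: delta = (5 × 45900 × 7.86^4) / (384 × (1.33 × 10¹¹) × 0.000628) = 0.02731 m = 27.31 mm
  Case 2: delta = (5 × 24700 × 6.53^4) / (384 × (1.66 × 10¹¹) × 0.000716) = 0.00492 m = 4.92 mm
  Case 3: delta = (5 × 31000 × 5.92^4) / (384 × (1.6 × 10¹¹) × 0.000812) = 0.003816 m = 3.816 mm
  Case 4: delta = (5 × 24400 × 9.14^4) / (384 × (1.81 × 10¹¹) × (2.64 × 10⁻⁵)) = 0.464 m = 464 mm
Ordering: 464 mm (case 4) > 27.31 mm (case 1) > 4.92 mm (case 2) > 3.816 mm (case 3)
Final answer: 4, 1, 2, 3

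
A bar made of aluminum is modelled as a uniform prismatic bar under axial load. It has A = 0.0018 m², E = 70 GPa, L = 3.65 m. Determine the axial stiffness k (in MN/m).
Model: a uniform prismatic bar under axial load, so k = (A·E) / L.
Convert to SI units:
  E = 70 GPa = 7 × 10¹⁰ Pa
Substitute:
  k = (0.0018 × (7 × 10¹⁰)) / 3.65
  k = 3.452 × 10⁷ N/m
Convert: k = 3.452 × 10⁷ N/m = 34.52 MN/m
Final answer: k = 34.52 MN/m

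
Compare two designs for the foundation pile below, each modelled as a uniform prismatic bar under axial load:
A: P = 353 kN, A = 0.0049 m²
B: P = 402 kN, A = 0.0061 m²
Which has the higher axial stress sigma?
Model: a uniform prismatic bar under axial load, so sigma = P / A (SI units).
  A: sigma = 353000 / 0.0049 = 7.204 × 10⁷ Pa = 72.04 MPa
  B: sigma = 402000 / 0.0061 = 6.59 × 10⁷ Pa = 65.9 MPa
72.04 MPa > 65.9 MPa, so A is larger.
Final answer: A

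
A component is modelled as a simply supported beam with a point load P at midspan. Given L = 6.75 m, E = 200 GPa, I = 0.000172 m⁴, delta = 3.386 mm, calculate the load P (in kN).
Model: a simply supported beam with a point load P at midspan, so delta = (P·L^3) / (48·E·I).
Solve for P: P = (48·delta·E·I) / L^3.
Convert to SI units:
  E = 200 GPa = 2 × 10¹¹ Pa
  delta = 3.386 mm = 0.003386 m
Substitute:
  P = (48 × 0.003386 × (2 × 10¹¹) × 0.000172) / 6.75^3
  P = 18180 N
Convert: P = 18180 N = 18.18 kN
Final answer: P = 18.18 kN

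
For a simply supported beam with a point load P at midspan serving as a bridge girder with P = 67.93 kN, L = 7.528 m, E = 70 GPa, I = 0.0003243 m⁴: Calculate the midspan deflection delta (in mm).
Model: a simply supported beam with a point load P at midspan, so delta = (P·L^3) / (48·E·I).
Convert to SI units:
  P = 67.93 kN = 67930 N
  E = 70 GPa = 7 × 10¹⁰ Pa
Substitute:
  delta = (67930 × 7.528^3) / (48 × (7 × 10¹⁰) × 0.0003243)
  delta = 0.0266 m
Convert: delta = 0.0266 m = 26.6 mm
Final answer: delta = 26.6 mm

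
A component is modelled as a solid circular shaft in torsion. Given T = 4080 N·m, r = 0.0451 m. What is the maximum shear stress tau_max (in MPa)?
Model: a solid circular shaft in torsion, so tau_max = (2·T) / (π·r^3).
Substitute:
  tau_max = (2 × 4080) / (π × 0.0451^3)
  tau_max = 2.831 × 10⁷ Pa
Convert: tau_max = 2.831 × 10⁷ Pa = 28.31 MPa
Final answer: tau_max = 28.31 MPa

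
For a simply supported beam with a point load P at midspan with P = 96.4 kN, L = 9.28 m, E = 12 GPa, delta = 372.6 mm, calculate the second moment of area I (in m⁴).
Model: a simply supported beam with a point load P at midspan, so delta = (P·L^3) / (48·E·I).
Solve for I: I = (P·L^3) / (48·delta·E).
Convert to SI units:
  P = 96.4 kN = 96400 N
  E = 12 GPa = 1.2 × 10¹⁰ Pa
  delta = 372.6 mm = 0.3726 m
Substitute:
  I = (96400 × 9.28^3) / (48 × 0.3726 × (1.2 × 10¹⁰))
  I = 0.000359 m⁴
Final answer: I = 0.000359 m⁴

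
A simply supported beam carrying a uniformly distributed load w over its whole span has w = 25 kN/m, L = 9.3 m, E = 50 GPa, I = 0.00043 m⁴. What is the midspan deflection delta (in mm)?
Model: a simply supported beam carrying a uniformly distributed load w over its whole span, so delta = (5·w·L^4) / (384·E·I).
Convert to SI units:
  w = 25 kN/m = 25000 N/m
  E = 50 GPa = 5 × 10¹⁰ Pa
Substitute:
  delta = (5 × 25000 × 9.3^4) / (384 × (5 × 10¹⁰) × 0.00043)
  delta = 0.1133 m
Convert: delta = 0.1133 m = 113.3 mm
Final answer: delta = 113.3 mm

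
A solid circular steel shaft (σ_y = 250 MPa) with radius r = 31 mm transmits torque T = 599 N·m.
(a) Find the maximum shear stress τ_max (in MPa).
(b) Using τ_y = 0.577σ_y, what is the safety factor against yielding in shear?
(a) For a solid circular shaft, τ_max = T·r/J with J = π·r^4/2, i.e. τ_max = 2·T / (π·r^3). Convert r = 31 mm = 0.031 m.
  τ_max = (2 × 599) / (π × 0.031^3) = 1.28 × 10⁷ Pa = 12.8 MPa
(b) τ_y = 0.577 × 250 = 144.25 MPa
  SF = τ_y/τ_max = 144.25 / 12.8 = 11.27
Final answer: (a) τ_max = 12.8 MPa, (b) SF = 11.27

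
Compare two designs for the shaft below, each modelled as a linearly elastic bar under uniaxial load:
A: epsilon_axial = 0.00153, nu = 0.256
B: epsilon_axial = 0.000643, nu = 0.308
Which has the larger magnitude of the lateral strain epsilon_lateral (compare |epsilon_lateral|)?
Model: a linearly elastic bar under uniaxial load, so epsilon_lateral = -nu·epsilon_axial (SI units).
  A: epsilon_lateral = -(0.256 × 0.00153) = -0.0003917
  B: epsilon_lateral = -(0.308 × 0.000643) = -0.000198
|epsilon_lateral|: A = 0.0003917, B = 0.000198, so A is larger in magnitude.
Final answer: A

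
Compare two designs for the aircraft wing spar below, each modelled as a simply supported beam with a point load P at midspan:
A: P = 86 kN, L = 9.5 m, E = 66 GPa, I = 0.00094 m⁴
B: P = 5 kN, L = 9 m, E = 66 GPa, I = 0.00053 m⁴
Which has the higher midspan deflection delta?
Model: a simply supported beam with a point load P at midspan, so delta = (P·L^3) / (48·E·I) (SI units).
  A: delta = (86000 × 9.5^3) / (48 × (6.6 × 10¹⁰) × 0.00094) = 0.02476 m = 24.76 mm
  B: delta = (5000 × 9^3) / (48 × (6.6 × 10¹⁰) × 0.00053) = 0.002171 m = 2.171 mm
24.76 mm > 2.171 mm, so A is larger.
Final answer: A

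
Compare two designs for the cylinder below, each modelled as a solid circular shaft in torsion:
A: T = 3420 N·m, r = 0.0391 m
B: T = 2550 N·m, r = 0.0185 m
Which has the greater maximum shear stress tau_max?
Model: a solid circular shaft in torsion, so tau_max = (2·T) / (π·r^3) (SI units).
  A: tau_max = (2 × 3420) / (π × 0.0391^3) = 3.642 × 10⁷ Pa = 36.42 MPa
  B: tau_max = (2 × 2550) / (π × 0.0185^3) = 2.564 × 10⁸ Pa = 256.4 MPa
256.4 MPa > 36.42 MPa, so B is larger.
Final answer: B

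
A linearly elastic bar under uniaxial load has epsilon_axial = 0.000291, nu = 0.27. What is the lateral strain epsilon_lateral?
Model: a linearly elastic bar under uniaxial load, so epsilon_lateral = -nu·epsilon_axial.
Substitute:
  epsilon_lateral = -(0.27 × 0.000291)
  epsilon_lateral = -7.857 × 10⁻⁵
Final answer: epsilon_lateral = -7.857 × 10⁻⁵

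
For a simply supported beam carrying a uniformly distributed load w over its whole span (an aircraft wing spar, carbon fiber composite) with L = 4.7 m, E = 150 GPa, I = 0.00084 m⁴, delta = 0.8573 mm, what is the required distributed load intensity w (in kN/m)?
Model: a simply supported beam carrying a uniformly distributed load w over its whole span, so delta = (5·w·L^4) / (384·E·I).
Solve for w: w = (384·delta·E·I) / (5·L^4).
Convert to SI units:
  E = 150 GPa = 1.5 × 10¹¹ Pa
  delta = 0.8573 mm = 0.0008573 m
Substitute:
  w = (384 × 0.0008573 × (1.5 × 10¹¹) × 0.00084) / (5 × 4.7^4)
  w = 17000 N/m
Convert: w = 17000 N/m = 17 kN/m
Final answer: w = 17 kN/m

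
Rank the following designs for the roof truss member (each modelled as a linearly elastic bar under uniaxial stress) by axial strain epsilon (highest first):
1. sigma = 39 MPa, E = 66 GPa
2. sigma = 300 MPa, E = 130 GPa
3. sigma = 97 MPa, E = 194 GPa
Model: a linearly elastic bar under uniaxial stress, so epsilon = sigma / E (SI units).
  Case 1: epsilon = (3.9 × 10⁷) / (6.6 × 10¹⁰) = 0.0005909
  Case 2: epsilon = (3 × 10⁸) / (1.3 × 10¹¹) = 0.002308
  Case 3: epsilon = (9.7 × 10⁷) / (1.94 × 10¹¹) = 0.0005
Ordering: 0.002308 (case 2) > 0.0005909 (case 1) > 0.0005 (case 3)
Final answer: 2, 1, 3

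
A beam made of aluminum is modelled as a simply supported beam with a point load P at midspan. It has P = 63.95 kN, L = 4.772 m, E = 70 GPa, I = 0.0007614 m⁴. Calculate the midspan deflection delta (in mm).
Model: a simply supported beam with a point load P at midspan, so delta = (P·L^3) / (48·E·I).
Convert to SI units:
  P = 63.95 kN = 63950 N
  E = 70 GPa = 7 × 10¹⁰ Pa
Substitute:
  delta = (63950 × 4.772^3) / (48 × (7 × 10¹⁰) × 0.0007614)
  delta = 0.002716 m
Convert: delta = 0.002716 m = 2.716 mm
Final answer: delta = 2.716 mm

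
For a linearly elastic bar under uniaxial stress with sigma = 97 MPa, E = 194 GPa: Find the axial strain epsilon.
Model: a linearly elastic bar under uniaxial stress, so epsilon = sigma / E.
Convert to SI units:
  sigma = 97 MPa = 9.7 × 10⁷ Pa
  E = 194 GPa = 1.94 × 10¹¹ Pa
Substitute:
  epsilon = (9.7 × 10⁷) / (1.94 × 10¹¹)
  epsilon = 0.0005
Final answer: epsilon = 0.0005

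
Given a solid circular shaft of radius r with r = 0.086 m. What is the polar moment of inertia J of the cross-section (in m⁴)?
Model: a solid circular shaft of radius r, so J = (π·r^4) / 2.
Substitute:
  J = (π × 0.086^4) / 2
  J = 8.592 × 10⁻⁵ m⁴
Final answer: J = 8.592 × 10⁻⁵ m⁴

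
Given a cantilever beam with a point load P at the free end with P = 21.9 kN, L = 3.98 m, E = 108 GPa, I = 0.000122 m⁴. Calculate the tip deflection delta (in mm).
Model: a cantilever beam with a point load P at the free end, so delta = (P·L^3) / (3·E·I).
Convert to SI units:
  P = 21.9 kN = 21900 N
  E = 108 GPa = 1.08 × 10¹¹ Pa
Substitute:
  delta = (21900 × 3.98^3) / (3 × (1.08 × 10¹¹) × 0.000122)
  delta = 0.03493 m
Convert: delta = 0.03493 m = 34.93 mm
Final answer: delta = 34.93 mm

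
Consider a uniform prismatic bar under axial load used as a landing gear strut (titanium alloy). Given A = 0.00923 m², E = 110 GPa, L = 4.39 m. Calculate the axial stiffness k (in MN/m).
Model: a uniform prismatic bar under axial load, so k = (A·E) / L.
Convert to SI units:
  E = 110 GPa = 1.1 × 10¹¹ Pa
Substitute:
  k = (0.00923 × (1.1 × 10¹¹)) / 4.39
  k = 2.313 × 10⁸ N/m
Convert: k = 2.313 × 10⁸ N/m = 231.3 MN/m
Final answer: k = 231.3 MN/m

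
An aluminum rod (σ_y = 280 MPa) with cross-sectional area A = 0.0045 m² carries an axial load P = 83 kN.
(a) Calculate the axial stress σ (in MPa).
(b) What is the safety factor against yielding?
(a) Axial stress σ = P/A. Convert P = 83 kN = 83000 N.
  σ = 83000 / 0.0045 = 1.844 × 10⁷ Pa = 18.44 MPa
(b) Safety factor SF = σ_y/σ = 280 / 18.44 = 15.18
Final answer: (a) σ = 18.44 MPa, (b) SF = 15.18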